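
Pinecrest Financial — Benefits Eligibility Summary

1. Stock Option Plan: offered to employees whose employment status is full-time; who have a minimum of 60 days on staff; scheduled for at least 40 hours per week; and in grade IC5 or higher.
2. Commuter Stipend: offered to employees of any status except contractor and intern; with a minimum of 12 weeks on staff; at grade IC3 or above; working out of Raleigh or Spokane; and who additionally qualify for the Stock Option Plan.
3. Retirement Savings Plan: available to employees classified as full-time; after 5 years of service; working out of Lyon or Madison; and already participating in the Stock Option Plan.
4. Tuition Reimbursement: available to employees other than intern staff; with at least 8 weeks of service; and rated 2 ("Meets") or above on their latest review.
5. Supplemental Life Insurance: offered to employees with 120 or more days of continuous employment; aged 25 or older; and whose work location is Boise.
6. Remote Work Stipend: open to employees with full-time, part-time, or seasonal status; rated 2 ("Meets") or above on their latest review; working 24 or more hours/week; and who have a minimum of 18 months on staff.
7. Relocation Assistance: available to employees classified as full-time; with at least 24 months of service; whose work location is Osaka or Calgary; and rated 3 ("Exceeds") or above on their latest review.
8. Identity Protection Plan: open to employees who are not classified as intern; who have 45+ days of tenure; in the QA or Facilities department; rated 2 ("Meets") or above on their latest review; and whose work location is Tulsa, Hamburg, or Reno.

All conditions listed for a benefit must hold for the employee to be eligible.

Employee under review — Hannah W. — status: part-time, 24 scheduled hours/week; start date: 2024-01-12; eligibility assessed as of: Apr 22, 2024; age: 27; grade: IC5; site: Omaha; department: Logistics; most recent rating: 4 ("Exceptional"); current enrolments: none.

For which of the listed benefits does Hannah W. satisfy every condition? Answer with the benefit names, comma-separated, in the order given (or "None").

Tuition Reimbursement

Service from 2024-01-12 to Apr 22, 2024: 101 days.
Stock Option Plan — status part-time ✗ (requires full-time) → not eligible.
Commuter Stipend — status part-time ✓ (not excluded); service 101 days ≥ 12 weeks (≈84 days) ✓; grade IC5 ≥ IC3 ✓; site Omaha ✗ (not Raleigh or Spokane) → not eligible.
Retirement Savings Plan — status part-time ✗ (requires full-time) → not eligible.
Tuition Reimbursement — status part-time ✓ (not excluded); service 101 days ≥ 8 weeks (≈56 days) ✓; rating 4 ≥ 2 ✓ → eligible.
Supplemental Life Insurance — service 101 days < 120 days ✗ → not eligible.
Remote Work Stipend — status part-time ✓; rating 4 ≥ 2 ✓; 24 hrs/wk ≥ 24 ✓; service 101 days < 18 months (≈540 days) ✗ → not eligible.
Relocation Assistance — status part-time ✗ (requires full-time) → not eligible.
Identity Protection Plan — status part-time ✓ (not excluded); service 101 days ≥ 45 days ✓; dept Logistics ✗ → not eligible.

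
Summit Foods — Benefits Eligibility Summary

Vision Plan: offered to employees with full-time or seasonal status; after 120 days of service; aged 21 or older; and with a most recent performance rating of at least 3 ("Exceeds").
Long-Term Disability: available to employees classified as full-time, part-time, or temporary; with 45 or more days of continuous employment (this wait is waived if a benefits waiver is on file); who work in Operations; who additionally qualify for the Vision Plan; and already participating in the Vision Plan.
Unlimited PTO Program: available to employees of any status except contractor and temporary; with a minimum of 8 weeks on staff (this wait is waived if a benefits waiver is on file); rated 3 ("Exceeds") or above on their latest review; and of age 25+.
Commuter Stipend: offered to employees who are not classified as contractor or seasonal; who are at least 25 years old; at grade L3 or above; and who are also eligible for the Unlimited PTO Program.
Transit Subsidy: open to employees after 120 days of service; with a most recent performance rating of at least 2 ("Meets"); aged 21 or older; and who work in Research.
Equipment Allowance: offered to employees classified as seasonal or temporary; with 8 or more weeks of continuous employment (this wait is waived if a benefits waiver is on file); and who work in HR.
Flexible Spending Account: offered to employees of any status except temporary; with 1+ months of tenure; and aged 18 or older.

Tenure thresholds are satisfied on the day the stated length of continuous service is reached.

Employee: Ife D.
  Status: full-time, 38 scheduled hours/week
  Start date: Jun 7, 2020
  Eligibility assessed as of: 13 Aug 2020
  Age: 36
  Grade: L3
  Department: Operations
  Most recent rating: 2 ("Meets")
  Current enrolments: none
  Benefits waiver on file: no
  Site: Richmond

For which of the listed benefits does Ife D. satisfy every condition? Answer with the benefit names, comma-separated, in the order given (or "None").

Service from Jun 7, 2020 to 13 Aug 2020: 67 days.
Vision Plan — status full-time ✓; service 67 days < 120 days ✗ → not eligible.
Long-Term Disability — status full-time ✓; no waiver, service 67 days ≥ 45 days ✓; dept Operations ✓; not eligible for Vision Plan ✗ → not eligible.
Unlimited PTO Program — status full-time ✓ (not excluded); no waiver, service 67 days ≥ 8 weeks (≈56 days) ✓; rating 2 < 3 ✗ → not eligible.
Commuter Stipend — status full-time ✓ (not excluded); age 36 ≥ 25 ✓; grade L3 ≥ L3 ✓; not eligible for Unlimited PTO Program ✗ → not eligible.
Transit Subsidy — service 67 days < 120 days ✗ → not eligible.
Equipment Allowance — status full-time ✗ (requires seasonal or temporary) → not eligible.
Flexible Spending Account — status full-time ✓ (not excluded); service 67 days ≥ 1 month (≈30 days) ✓; age 36 ≥ 18 ✓ → eligible.

Flexible Spending Account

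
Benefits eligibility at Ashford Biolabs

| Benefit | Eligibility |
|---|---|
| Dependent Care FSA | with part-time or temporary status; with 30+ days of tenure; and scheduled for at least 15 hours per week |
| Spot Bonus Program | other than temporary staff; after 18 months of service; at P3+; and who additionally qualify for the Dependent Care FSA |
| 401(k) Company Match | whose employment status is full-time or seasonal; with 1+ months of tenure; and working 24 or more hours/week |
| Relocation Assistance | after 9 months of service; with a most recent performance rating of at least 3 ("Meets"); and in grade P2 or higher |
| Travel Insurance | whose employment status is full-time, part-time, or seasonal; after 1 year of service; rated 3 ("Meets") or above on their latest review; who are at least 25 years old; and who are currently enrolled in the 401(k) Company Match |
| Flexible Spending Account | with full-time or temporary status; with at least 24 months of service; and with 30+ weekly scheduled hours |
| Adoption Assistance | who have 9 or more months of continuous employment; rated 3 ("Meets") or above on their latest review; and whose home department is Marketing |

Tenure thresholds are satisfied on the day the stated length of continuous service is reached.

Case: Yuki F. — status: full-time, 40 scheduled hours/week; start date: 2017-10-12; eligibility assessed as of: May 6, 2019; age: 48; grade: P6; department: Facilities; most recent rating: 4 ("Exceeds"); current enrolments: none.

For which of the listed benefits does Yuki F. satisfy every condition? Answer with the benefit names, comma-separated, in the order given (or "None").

Service from 2017-10-12 to May 6, 2019: 571 days.
Dependent Care FSA — status full-time ✗ (requires part-time or temporary) → not eligible.
Spot Bonus Program — status full-time ✓ (not excluded); service 571 days ≥ 18 months (≈540 days) ✓; grade P6 ≥ P3 ✓; not eligible for Dependent Care FSA ✗ → not eligible.
401(k) Company Match — status full-time ✓; service 571 days ≥ 1 month (≈30 days) ✓; 40 hrs/wk ≥ 24 ✓ → eligible.
Relocation Assistance — service 571 days ≥ 9 months (≈270 days) ✓; rating 4 ≥ 3 ✓; grade P6 ≥ P2 ✓ → eligible.
Travel Insurance — status full-time ✓; service 571 days ≥ 1 year (≈365 days) ✓; rating 4 ≥ 3 ✓; age 48 ≥ 25 ✓; not enrolled in 401(k) Company Match ✗ → not eligible.
Flexible Spending Account — status full-time ✓; service 571 days < 24 months (≈720 days) ✗ → not eligible.
Adoption Assistance — service 571 days ≥ 9 months (≈270 days) ✓; rating 4 ≥ 3 ✓; dept Facilities ✗ → not eligible.

401(k) Company Match, Relocation Assistance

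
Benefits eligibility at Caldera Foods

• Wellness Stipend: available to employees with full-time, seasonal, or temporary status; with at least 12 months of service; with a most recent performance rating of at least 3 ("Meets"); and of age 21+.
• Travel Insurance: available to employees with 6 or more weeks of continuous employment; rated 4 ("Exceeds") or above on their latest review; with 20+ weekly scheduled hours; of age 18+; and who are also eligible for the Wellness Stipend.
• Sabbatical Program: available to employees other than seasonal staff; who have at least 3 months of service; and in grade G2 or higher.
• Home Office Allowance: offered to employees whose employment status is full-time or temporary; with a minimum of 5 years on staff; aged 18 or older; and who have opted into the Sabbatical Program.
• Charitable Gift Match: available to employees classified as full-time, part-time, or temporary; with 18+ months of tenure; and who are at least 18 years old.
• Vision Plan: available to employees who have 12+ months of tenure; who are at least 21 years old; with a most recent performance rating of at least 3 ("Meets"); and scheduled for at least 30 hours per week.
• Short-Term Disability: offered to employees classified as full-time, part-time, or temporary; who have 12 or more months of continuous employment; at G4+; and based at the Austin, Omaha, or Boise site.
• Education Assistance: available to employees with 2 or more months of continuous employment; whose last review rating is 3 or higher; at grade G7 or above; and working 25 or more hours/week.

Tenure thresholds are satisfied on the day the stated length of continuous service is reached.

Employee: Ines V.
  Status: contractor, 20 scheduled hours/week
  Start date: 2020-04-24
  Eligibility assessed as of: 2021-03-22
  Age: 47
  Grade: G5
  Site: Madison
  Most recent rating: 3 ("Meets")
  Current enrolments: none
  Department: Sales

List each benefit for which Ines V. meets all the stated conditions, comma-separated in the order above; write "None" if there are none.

Sabbatical Program

Service from 2020-04-24 to 2021-03-22: 332 days.
Wellness Stipend — status contractor ✗ (requires full-time, seasonal, or temporary) → not eligible.
Travel Insurance — service 332 days ≥ 6 weeks (≈42 days) ✓; rating 3 < 4 ✗ → not eligible.
Sabbatical Program — status contractor ✓ (not excluded); service 332 days ≥ 3 months (≈90 days) ✓; grade G5 ≥ G2 ✓ → eligible.
Home Office Allowance — status contractor ✗ (requires full-time or temporary) → not eligible.
Charitable Gift Match — status contractor ✗ (requires full-time, part-time, or temporary) → not eligible.
Vision Plan — service 332 days < 12 months (≈360 days) ✗ → not eligible.
Short-Term Disability — status contractor ✗ (requires full-time, part-time, or temporary) → not eligible.
Education Assistance — service 332 days ≥ 2 months (≈60 days) ✓; rating 3 ≥ 3 ✓; grade G5 < G7 ✗ → not eligible.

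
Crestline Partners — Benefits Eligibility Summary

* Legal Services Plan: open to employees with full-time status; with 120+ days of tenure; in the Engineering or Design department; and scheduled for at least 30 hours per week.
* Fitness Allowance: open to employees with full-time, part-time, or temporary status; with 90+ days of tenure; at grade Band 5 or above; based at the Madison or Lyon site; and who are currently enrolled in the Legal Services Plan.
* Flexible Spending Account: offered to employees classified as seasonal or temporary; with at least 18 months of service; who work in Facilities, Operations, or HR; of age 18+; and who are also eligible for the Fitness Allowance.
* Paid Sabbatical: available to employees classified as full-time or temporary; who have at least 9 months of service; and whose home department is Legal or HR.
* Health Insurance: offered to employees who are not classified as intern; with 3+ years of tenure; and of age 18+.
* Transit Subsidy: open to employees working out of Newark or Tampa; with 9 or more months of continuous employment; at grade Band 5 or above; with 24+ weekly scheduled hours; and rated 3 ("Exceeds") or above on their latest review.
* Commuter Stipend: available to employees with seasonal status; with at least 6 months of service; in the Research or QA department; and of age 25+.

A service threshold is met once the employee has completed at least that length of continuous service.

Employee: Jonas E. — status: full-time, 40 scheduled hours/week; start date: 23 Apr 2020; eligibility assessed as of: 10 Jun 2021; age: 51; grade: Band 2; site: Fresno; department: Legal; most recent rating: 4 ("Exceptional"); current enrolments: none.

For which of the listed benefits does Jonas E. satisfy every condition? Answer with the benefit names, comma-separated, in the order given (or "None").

Service from 23 Apr 2020 to 10 Jun 2021: 413 days.
Legal Services Plan — status full-time ✓; service 413 days ≥ 120 days ✓; dept Legal ✗ → not eligible.
Fitness Allowance — status full-time ✓; service 413 days ≥ 90 days ✓; grade Band 2 < Band 5 ✗ → not eligible.
Flexible Spending Account — status full-time ✗ (requires seasonal or temporary) → not eligible.
Paid Sabbatical — status full-time ✓; service 413 days ≥ 9 months (≈270 days) ✓; dept Legal ✓ → eligible.
Health Insurance — status full-time ✓ (not excluded); service 413 days < 3 years (≈1095 days) ✗ → not eligible.
Transit Subsidy — site Fresno ✗ (not Newark or Tampa) → not eligible.
Commuter Stipend — status full-time ✗ (requires seasonal) → not eligible.

Paid Sabbatical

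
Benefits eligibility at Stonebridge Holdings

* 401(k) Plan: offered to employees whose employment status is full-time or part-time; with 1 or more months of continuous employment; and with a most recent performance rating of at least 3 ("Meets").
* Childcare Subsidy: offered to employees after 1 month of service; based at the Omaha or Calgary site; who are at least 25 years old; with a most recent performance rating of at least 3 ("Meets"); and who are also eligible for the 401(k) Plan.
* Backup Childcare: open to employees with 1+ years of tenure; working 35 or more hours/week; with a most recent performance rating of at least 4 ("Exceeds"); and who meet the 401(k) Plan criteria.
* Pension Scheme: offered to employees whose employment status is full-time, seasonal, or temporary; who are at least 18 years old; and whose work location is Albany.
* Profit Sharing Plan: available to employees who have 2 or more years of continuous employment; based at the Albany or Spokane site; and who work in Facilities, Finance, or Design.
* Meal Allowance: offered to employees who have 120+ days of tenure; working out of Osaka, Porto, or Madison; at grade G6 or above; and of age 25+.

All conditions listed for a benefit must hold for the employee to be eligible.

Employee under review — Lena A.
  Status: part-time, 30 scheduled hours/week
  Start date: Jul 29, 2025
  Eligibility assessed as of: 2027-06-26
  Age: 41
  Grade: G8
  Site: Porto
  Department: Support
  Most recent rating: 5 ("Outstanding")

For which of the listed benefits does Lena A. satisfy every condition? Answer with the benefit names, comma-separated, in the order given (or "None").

Service from Jul 29, 2025 to 2027-06-26: 697 days.
401(k) Plan — status part-time ✓; service 697 days ≥ 1 month (≈30 days) ✓; rating 5 ≥ 3 ✓ → eligible.
Childcare Subsidy — service 697 days ≥ 1 month (≈30 days) ✓; site Porto ✗ (not Omaha or Calgary) → not eligible.
Backup Childcare — service 697 days ≥ 1 year (≈365 days) ✓; 30 hrs/wk < 35 ✗ → not eligible.
Pension Scheme — status part-time ✗ (requires full-time, seasonal, or temporary) → not eligible.
Profit Sharing Plan — service 697 days < 2 years (≈730 days) ✗ → not eligible.
Meal Allowance — service 697 days ≥ 120 days ✓; site Porto ✓; grade G8 ≥ G6 ✓; age 41 ≥ 25 ✓ → eligible.

401(k) Plan, Meal Allowance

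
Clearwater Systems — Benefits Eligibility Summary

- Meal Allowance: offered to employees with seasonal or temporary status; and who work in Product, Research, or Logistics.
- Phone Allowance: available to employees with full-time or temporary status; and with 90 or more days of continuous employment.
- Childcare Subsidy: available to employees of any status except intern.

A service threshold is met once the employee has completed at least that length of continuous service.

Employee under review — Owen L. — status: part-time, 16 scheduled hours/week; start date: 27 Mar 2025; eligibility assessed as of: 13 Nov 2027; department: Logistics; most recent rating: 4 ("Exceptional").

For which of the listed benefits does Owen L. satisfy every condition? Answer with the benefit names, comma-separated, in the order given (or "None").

Childcare Subsidy

Service from 27 Mar 2025 to 13 Nov 2027: 961 days.
Meal Allowance — status part-time ✗ (requires seasonal or temporary) → not eligible.
Phone Allowance — status part-time ✗ (requires full-time or temporary) → not eligible.
Childcare Subsidy — status part-time ✓ (not excluded) → eligible.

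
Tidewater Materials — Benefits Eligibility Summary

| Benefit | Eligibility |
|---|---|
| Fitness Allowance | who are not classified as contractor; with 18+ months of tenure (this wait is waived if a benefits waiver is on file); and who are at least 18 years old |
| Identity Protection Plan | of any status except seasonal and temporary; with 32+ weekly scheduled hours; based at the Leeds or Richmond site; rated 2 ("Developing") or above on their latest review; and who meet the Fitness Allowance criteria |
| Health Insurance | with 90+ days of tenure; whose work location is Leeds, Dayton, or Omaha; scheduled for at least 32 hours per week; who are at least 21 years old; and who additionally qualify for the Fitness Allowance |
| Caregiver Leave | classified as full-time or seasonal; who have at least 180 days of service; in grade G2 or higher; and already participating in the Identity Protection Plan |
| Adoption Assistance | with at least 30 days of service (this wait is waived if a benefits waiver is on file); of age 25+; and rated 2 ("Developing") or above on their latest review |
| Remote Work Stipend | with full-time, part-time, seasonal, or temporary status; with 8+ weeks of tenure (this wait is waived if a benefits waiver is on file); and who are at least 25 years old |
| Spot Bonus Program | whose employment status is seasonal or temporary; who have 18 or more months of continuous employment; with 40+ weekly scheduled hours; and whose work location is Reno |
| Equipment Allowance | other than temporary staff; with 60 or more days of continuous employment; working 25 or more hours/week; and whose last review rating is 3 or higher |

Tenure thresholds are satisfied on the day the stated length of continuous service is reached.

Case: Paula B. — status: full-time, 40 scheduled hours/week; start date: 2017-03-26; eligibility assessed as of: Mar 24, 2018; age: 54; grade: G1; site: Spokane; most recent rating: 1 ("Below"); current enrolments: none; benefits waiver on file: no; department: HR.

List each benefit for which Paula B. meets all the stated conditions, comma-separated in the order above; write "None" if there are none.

Remote Work Stipend

Service from 2017-03-26 to Mar 24, 2018: 363 days.
Fitness Allowance — status full-time ✓ (not excluded); no waiver, service 363 days < 18 months (≈540 days) ✗ → not eligible.
Identity Protection Plan — status full-time ✓ (not excluded); 40 hrs/wk ≥ 32 ✓; site Spokane ✗ (not Leeds or Richmond) → not eligible.
Health Insurance — service 363 days ≥ 90 days ✓; site Spokane ✗ (not Leeds, Dayton, or Omaha) → not eligible.
Caregiver Leave — status full-time ✓; service 363 days ≥ 180 days ✓; grade G1 < G2 ✗ → not eligible.
Adoption Assistance — no waiver, service 363 days ≥ 30 days ✓; age 54 ≥ 25 ✓; rating 1 < 2 ✗ → not eligible.
Remote Work Stipend — status full-time ✓; no waiver, service 363 days ≥ 8 weeks (≈56 days) ✓; age 54 ≥ 25 ✓ → eligible.
Spot Bonus Program — status full-time ✗ (requires seasonal or temporary) → not eligible.
Equipment Allowance — status full-time ✓ (not excluded); service 363 days ≥ 60 days ✓; 40 hrs/wk ≥ 25 ✓; rating 1 < 3 ✗ → not eligible.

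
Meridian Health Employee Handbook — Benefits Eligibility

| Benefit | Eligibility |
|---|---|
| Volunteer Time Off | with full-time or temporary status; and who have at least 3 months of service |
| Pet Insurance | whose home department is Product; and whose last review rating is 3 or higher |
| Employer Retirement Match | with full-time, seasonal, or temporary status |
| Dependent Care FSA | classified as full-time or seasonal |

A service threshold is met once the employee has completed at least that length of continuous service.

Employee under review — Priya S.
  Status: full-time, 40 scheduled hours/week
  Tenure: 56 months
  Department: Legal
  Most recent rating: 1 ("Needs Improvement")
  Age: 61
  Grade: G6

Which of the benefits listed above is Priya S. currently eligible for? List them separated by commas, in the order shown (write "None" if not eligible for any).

Volunteer Time Off, Employer Retirement Match, Dependent Care FSA

Volunteer Time Off — status full-time ✓; service 56 months ≥ 3 months ✓ → eligible.
Pet Insurance — dept Legal ✗ → not eligible.
Employer Retirement Match — status full-time ✓ → eligible.
Dependent Care FSA — status full-time ✓ → eligible.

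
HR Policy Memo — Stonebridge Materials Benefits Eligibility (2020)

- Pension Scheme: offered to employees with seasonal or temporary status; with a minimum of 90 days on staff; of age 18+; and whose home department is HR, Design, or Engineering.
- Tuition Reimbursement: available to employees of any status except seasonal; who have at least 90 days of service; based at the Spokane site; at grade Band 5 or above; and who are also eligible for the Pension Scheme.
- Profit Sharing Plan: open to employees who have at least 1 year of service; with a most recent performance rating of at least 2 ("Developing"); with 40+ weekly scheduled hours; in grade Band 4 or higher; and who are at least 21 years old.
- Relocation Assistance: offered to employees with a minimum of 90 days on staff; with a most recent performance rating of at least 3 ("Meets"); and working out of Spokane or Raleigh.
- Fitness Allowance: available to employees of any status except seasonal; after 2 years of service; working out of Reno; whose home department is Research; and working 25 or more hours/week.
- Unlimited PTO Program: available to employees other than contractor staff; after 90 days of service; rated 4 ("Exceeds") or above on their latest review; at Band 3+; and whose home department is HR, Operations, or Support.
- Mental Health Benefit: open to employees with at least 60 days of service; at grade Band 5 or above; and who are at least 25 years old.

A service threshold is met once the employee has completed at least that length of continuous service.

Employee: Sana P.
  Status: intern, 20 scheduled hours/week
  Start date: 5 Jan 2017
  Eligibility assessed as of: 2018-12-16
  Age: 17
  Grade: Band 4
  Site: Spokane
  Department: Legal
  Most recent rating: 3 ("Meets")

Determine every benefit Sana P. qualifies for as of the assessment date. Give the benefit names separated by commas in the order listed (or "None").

Relocation Assistance

Service from 5 Jan 2017 to 2018-12-16: 710 days.
Pension Scheme — status intern ✗ (requires seasonal or temporary) → not eligible.
Tuition Reimbursement — status intern ✓ (not excluded); service 710 days ≥ 90 days ✓; site Spokane ✓; grade Band 4 < Band 5 ✗ → not eligible.
Profit Sharing Plan — service 710 days ≥ 1 year (≈365 days) ✓; rating 3 ≥ 2 ✓; 20 hrs/wk < 40 ✗ → not eligible.
Relocation Assistance — service 710 days ≥ 90 days ✓; rating 3 ≥ 3 ✓; site Spokane ✓ → eligible.
Fitness Allowance — status intern ✓ (not excluded); service 710 days < 2 years (≈730 days) ✗ → not eligible.
Unlimited PTO Program — status intern ✓ (not excluded); service 710 days ≥ 90 days ✓; rating 3 < 4 ✗ → not eligible.
Mental Health Benefit — service 710 days ≥ 60 days ✓; grade Band 4 < Band 5 ✗ → not eligible.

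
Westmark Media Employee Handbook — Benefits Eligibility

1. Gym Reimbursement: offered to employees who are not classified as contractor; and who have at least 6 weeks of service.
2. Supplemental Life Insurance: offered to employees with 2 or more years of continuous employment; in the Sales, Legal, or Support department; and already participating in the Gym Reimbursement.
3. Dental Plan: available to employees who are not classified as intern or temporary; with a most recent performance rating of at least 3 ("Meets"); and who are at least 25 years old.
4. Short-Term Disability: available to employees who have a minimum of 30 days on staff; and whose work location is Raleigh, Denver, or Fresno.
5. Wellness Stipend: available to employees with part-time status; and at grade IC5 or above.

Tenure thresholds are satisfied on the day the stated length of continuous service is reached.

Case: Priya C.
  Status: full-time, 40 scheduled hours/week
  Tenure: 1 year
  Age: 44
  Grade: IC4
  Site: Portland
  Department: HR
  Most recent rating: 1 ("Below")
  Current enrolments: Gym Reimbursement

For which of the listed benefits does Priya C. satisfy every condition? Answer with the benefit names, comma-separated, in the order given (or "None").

Gym Reimbursement

Gym Reimbursement — status full-time ✓ (not excluded); service 1 year ≥ 6 weeks (≈42 days) ✓ → eligible.
Supplemental Life Insurance — service 1 year < 2 years ✗ → not eligible.
Dental Plan — status full-time ✓ (not excluded); rating 1 < 3 ✗ → not eligible.
Short-Term Disability — service 1 year ≥ 30 days ✓; site Portland ✗ (not Raleigh, Denver, or Fresno) → not eligible.
Wellness Stipend — status full-time ✗ (requires part-time) → not eligible.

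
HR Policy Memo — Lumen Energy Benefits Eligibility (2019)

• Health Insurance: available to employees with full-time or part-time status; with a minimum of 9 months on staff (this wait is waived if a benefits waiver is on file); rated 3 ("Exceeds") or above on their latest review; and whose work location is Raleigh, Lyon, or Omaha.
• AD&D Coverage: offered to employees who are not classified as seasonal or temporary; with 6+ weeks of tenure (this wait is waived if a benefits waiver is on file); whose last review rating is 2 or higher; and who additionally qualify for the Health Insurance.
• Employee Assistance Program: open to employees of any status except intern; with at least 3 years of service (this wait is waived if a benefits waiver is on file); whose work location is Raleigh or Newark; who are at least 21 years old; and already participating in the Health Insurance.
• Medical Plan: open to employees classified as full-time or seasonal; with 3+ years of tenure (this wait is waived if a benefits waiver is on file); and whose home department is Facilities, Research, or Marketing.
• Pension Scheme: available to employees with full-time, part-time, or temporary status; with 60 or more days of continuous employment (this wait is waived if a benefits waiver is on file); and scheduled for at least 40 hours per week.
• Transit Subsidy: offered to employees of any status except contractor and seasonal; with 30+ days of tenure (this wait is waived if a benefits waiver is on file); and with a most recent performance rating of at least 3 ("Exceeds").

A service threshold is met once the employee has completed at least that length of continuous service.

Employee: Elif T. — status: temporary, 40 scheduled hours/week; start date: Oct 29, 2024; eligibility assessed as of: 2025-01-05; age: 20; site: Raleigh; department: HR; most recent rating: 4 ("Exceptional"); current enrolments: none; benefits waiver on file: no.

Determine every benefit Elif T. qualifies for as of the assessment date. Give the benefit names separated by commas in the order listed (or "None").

Pension Scheme, Transit Subsidy

Service from Oct 29, 2024 to 2025-01-05: 68 days.
Health Insurance — status temporary ✗ (requires full-time or part-time) → not eligible.
AD&D Coverage — status temporary ✗ (excluded) → not eligible.
Employee Assistance Program — status temporary ✓ (not excluded); no waiver, service 68 days < 3 years (≈1095 days) ✗ → not eligible.
Medical Plan — status temporary ✗ (requires full-time or seasonal) → not eligible.
Pension Scheme — status temporary ✓; no waiver, service 68 days ≥ 60 days ✓; 40 hrs/wk ≥ 40 ✓ → eligible.
Transit Subsidy — status temporary ✓ (not excluded); no waiver, service 68 days ≥ 30 days ✓; rating 4 ≥ 3 ✓ → eligible.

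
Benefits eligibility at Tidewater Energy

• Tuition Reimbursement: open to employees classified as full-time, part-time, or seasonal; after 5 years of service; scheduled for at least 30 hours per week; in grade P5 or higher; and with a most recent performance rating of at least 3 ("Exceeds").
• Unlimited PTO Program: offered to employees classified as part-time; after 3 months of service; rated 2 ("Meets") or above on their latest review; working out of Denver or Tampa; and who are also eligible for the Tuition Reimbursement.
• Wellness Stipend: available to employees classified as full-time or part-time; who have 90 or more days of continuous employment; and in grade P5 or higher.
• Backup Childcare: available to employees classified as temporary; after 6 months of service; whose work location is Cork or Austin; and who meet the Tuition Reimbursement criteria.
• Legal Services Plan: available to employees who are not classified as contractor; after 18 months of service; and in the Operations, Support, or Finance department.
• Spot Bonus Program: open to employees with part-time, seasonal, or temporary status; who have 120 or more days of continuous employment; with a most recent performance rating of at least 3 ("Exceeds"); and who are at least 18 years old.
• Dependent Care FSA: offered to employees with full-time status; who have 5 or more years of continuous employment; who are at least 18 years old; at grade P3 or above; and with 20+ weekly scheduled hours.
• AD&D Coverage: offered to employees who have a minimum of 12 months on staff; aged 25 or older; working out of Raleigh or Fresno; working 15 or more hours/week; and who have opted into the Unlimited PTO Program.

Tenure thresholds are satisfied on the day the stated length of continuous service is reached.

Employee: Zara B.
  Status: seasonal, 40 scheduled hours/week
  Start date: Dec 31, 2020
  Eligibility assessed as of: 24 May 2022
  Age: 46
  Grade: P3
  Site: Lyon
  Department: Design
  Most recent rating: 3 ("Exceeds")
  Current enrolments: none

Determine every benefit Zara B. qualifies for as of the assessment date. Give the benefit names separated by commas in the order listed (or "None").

Spot Bonus Program

Service from Dec 31, 2020 to 24 May 2022: 509 days.
Tuition Reimbursement — status seasonal ✓; service 509 days < 5 years (≈1825 days) ✗ → not eligible.
Unlimited PTO Program — status seasonal ✗ (requires part-time) → not eligible.
Wellness Stipend — status seasonal ✗ (requires full-time or part-time) → not eligible.
Backup Childcare — status seasonal ✗ (requires temporary) → not eligible.
Legal Services Plan — status seasonal ✓ (not excluded); service 509 days < 18 months (≈540 days) ✗ → not eligible.
Spot Bonus Program — status seasonal ✓; service 509 days ≥ 120 days ✓; rating 3 ≥ 3 ✓; age 46 ≥ 18 ✓ → eligible.
Dependent Care FSA — status seasonal ✗ (requires full-time) → not eligible.
AD&D Coverage — service 509 days ≥ 12 months (≈360 days) ✓; age 46 ≥ 25 ✓; site Lyon ✗ (not Raleigh or Fresno) → not eligible.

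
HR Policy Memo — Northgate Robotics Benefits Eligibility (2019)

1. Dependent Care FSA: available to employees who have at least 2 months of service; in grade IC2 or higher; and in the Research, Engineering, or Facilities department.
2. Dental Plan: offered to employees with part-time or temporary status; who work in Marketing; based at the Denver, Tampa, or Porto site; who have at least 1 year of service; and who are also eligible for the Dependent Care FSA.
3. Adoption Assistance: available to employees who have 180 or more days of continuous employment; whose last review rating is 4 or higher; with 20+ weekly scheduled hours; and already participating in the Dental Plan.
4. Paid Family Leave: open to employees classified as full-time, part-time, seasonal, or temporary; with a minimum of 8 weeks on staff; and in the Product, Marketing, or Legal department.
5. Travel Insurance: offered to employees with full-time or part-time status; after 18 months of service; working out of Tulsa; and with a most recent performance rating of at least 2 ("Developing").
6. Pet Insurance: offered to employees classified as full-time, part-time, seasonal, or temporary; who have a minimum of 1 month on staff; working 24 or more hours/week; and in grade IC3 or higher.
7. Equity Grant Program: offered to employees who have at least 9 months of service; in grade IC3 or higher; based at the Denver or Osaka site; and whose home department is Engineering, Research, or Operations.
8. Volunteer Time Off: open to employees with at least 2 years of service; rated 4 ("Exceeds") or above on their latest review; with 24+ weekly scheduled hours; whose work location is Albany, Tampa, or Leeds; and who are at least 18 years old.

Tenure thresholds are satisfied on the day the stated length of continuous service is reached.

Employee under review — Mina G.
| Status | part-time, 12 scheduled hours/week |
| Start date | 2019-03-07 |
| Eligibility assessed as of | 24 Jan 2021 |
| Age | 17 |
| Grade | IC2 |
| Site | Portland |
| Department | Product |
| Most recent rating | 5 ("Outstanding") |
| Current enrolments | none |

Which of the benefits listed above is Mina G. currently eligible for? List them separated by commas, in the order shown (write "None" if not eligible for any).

Service from 2019-03-07 to 24 Jan 2021: 689 days.
Dependent Care FSA — service 689 days ≥ 2 months (≈60 days) ✓; grade IC2 ≥ IC2 ✓; dept Product ✗ → not eligible.
Dental Plan — status part-time ✓; dept Product ✗ → not eligible.
Adoption Assistance — service 689 days ≥ 180 days ✓; rating 5 ≥ 4 ✓; 12 hrs/wk < 20 ✗ → not eligible.
Paid Family Leave — status part-time ✓; service 689 days ≥ 8 weeks (≈56 days) ✓; dept Product ✓ → eligible.
Travel Insurance — status part-time ✓; service 689 days ≥ 18 months (≈540 days) ✓; site Portland ✗ (not Tulsa) → not eligible.
Pet Insurance — status part-time ✓; service 689 days ≥ 1 month (≈30 days) ✓; 12 hrs/wk < 24 ✗ → not eligible.
Equity Grant Program — service 689 days ≥ 9 months (≈270 days) ✓; grade IC2 < IC3 ✗ → not eligible.
Volunteer Time Off — service 689 days < 2 years (≈730 days) ✗ → not eligible.

Paid Family Leave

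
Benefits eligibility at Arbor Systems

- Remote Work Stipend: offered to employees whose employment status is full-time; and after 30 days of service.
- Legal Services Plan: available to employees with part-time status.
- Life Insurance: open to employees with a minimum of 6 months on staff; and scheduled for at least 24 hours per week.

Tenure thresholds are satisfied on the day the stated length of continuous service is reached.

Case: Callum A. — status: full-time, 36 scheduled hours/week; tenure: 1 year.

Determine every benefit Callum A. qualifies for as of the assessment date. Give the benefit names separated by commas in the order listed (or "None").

Remote Work Stipend, Life Insurance

Remote Work Stipend — status full-time ✓; service 1 year ≥ 30 days ✓ → eligible.
Legal Services Plan — status full-time ✗ (requires part-time) → not eligible.
Life Insurance — service 1 year ≥ 6 months (≈180 days) ✓; 36 hrs/wk ≥ 24 ✓ → eligible.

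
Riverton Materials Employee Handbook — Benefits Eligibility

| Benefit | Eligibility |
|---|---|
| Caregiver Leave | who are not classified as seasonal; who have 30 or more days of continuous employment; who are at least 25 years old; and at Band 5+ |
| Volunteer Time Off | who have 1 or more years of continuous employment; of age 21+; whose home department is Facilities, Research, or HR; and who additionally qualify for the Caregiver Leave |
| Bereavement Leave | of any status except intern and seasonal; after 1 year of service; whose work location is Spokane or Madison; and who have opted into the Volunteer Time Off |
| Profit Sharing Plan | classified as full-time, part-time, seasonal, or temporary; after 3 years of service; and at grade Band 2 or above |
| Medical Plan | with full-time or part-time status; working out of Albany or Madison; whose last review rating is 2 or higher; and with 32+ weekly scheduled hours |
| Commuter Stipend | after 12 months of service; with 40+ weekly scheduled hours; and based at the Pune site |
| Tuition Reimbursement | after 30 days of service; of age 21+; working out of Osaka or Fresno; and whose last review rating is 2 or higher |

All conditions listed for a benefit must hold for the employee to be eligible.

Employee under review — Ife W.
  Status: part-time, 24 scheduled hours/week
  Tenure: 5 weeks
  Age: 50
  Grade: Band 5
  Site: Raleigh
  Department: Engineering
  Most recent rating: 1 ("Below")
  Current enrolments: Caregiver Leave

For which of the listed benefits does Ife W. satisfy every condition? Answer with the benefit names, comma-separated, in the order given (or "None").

Caregiver Leave — status part-time ✓ (not excluded); service 5 weeks ≥ 30 days ✓; age 50 ≥ 25 ✓; grade Band 5 ≥ Band 5 ✓ → eligible.
Volunteer Time Off — service 5 weeks < 1 year (≈365 days) ✗ → not eligible.
Bereavement Leave — status part-time ✓ (not excluded); service 5 weeks < 1 year (≈365 days) ✗ → not eligible.
Profit Sharing Plan — status part-time ✓; service 5 weeks < 3 years (≈1095 days) ✗ → not eligible.
Medical Plan — status part-time ✓; site Raleigh ✗ (not Albany or Madison) → not eligible.
Commuter Stipend — service 5 weeks < 12 months (≈360 days) ✗ → not eligible.
Tuition Reimbursement — service 5 weeks ≥ 30 days ✓; age 50 ≥ 21 ✓; site Raleigh ✗ (not Osaka or Fresno) → not eligible.

Caregiver Leave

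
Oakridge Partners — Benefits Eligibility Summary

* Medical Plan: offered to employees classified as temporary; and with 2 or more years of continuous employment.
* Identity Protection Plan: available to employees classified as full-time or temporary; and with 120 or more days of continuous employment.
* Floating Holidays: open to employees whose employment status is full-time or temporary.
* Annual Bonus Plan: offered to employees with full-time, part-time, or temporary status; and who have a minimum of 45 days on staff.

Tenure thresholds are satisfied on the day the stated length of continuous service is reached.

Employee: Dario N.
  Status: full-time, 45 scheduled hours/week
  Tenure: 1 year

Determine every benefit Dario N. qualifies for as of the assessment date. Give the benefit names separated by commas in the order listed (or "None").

Medical Plan — status full-time ✗ (requires temporary) → not eligible.
Identity Protection Plan — status full-time ✓; service 1 year ≥ 120 days ✓ → eligible.
Floating Holidays — status full-time ✓ → eligible.
Annual Bonus Plan — status full-time ✓; service 1 year ≥ 45 days ✓ → eligible.

Identity Protection Plan, Floating Holidays, Annual Bonus Plan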